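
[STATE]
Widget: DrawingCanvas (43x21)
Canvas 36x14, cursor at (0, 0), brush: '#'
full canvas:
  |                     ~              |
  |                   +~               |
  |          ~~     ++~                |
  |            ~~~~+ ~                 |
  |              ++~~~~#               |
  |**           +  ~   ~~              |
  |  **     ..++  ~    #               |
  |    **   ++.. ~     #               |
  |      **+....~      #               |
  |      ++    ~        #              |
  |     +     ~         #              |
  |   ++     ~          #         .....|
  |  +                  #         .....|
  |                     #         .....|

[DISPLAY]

+                    ~                     
                   +~                      
          ~~     ++~                       
            ~~~~+ ~                        
              ++~~~~#                      
**           +  ~   ~~                     
  **     ..++  ~    #                      
    **   ++.. ~     #                      
      **+....~      #                      
      ++    ~        #                     
     +     ~         #                     
   ++     ~          #         .....       
  +                  #         .....       
                     #         .....       
                                           
                                           
                                           
                                           
                                           
                                           
                                           


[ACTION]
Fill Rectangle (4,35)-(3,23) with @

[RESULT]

+                    ~                     
                   +~                      
          ~~     ++~                       
            ~~~~+ ~    @@@@@@@@@@@@@       
              ++~~~~#  @@@@@@@@@@@@@       
**           +  ~   ~~                     
  **     ..++  ~    #                      
    **   ++.. ~     #                      
      **+....~      #                      
      ++    ~        #                     
     +     ~         #                     
   ++     ~          #         .....       
  +                  #         .....       
                     #         .....       
                                           
                                           
                                           
                                           
                                           
                                           
                                           


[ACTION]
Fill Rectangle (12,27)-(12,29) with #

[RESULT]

+                    ~                     
                   +~                      
          ~~     ++~                       
            ~~~~+ ~    @@@@@@@@@@@@@       
              ++~~~~#  @@@@@@@@@@@@@       
**           +  ~   ~~                     
  **     ..++  ~    #                      
    **   ++.. ~     #                      
      **+....~      #                      
      ++    ~        #                     
     +     ~         #                     
   ++     ~          #         .....       
  +                  #     ### .....       
                     #         .....       
                                           
                                           
                                           
                                           
                                           
                                           
                                           


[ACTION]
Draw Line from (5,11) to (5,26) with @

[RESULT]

+                    ~                     
                   +~                      
          ~~     ++~                       
            ~~~~+ ~    @@@@@@@@@@@@@       
              ++~~~~#  @@@@@@@@@@@@@       
**         @@@@@@@@@@@@@@@@                
  **     ..++  ~    #                      
    **   ++.. ~     #                      
      **+....~      #                      
      ++    ~        #                     
     +     ~         #                     
   ++     ~          #         .....       
  +                  #     ### .....       
                     #         .....       
                                           
                                           
                                           
                                           
                                           
                                           
                                           


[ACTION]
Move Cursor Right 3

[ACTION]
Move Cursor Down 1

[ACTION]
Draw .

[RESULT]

                     ~                     
   .               +~                      
          ~~     ++~                       
            ~~~~+ ~    @@@@@@@@@@@@@       
              ++~~~~#  @@@@@@@@@@@@@       
**         @@@@@@@@@@@@@@@@                
  **     ..++  ~    #                      
    **   ++.. ~     #                      
      **+....~      #                      
      ++    ~        #                     
     +     ~         #                     
   ++     ~          #         .....       
  +                  #     ### .....       
                     #         .....       
                                           
                                           
                                           
                                           
                                           
                                           
                                           


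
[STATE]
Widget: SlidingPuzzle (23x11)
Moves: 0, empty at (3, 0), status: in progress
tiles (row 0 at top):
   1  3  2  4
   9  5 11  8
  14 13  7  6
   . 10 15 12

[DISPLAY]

┌────┬────┬────┬────┐  
│  1 │  3 │  2 │  4 │  
├────┼────┼────┼────┤  
│  9 │  5 │ 11 │  8 │  
├────┼────┼────┼────┤  
│ 14 │ 13 │  7 │  6 │  
├────┼────┼────┼────┤  
│    │ 10 │ 15 │ 12 │  
└────┴────┴────┴────┘  
Moves: 0               
                       


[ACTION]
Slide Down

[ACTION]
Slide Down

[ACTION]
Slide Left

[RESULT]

┌────┬────┬────┬────┐  
│  1 │  3 │  2 │  4 │  
├────┼────┼────┼────┤  
│  5 │    │ 11 │  8 │  
├────┼────┼────┼────┤  
│  9 │ 13 │  7 │  6 │  
├────┼────┼────┼────┤  
│ 14 │ 10 │ 15 │ 12 │  
└────┴────┴────┴────┘  
Moves: 3               
                       


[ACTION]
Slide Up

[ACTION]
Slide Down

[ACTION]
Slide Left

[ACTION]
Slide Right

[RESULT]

┌────┬────┬────┬────┐  
│  1 │  3 │  2 │  4 │  
├────┼────┼────┼────┤  
│  5 │    │ 11 │  8 │  
├────┼────┼────┼────┤  
│  9 │ 13 │  7 │  6 │  
├────┼────┼────┼────┤  
│ 14 │ 10 │ 15 │ 12 │  
└────┴────┴────┴────┘  
Moves: 7               
                       


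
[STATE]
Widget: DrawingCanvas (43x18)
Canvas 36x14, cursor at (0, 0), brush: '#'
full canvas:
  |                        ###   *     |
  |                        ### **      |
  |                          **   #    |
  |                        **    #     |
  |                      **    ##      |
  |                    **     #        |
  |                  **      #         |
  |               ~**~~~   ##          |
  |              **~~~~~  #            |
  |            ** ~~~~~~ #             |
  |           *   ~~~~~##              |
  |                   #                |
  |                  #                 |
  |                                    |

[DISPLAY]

+                       ###   *            
                        ### **             
                          **   #           
                        **    #            
                      **    ##             
                    **     #               
                  **      #                
               ~**~~~   ##                 
              **~~~~~  #                   
            ** ~~~~~~ #                    
           *   ~~~~~##                     
                   #                       
                  #                        
                                           
                                           
                                           
                                           
                                           


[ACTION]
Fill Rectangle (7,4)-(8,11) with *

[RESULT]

+                       ###   *            
                        ### **             
                          **   #           
                        **    #            
                      **    ##             
                    **     #               
                  **      #                
    ********   ~**~~~   ##                 
    ********  **~~~~~  #                   
            ** ~~~~~~ #                    
           *   ~~~~~##                     
                   #                       
                  #                        
                                           
                                           
                                           
                                           
                                           


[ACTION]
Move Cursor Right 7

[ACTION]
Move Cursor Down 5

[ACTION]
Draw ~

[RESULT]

                        ###   *            
                        ### **             
                          **   #           
                        **    #            
                      **    ##             
       ~            **     #               
                  **      #                
    ********   ~**~~~   ##                 
    ********  **~~~~~  #                   
            ** ~~~~~~ #                    
           *   ~~~~~##                     
                   #                       
                  #                        
                                           
                                           
                                           
                                           
                                           


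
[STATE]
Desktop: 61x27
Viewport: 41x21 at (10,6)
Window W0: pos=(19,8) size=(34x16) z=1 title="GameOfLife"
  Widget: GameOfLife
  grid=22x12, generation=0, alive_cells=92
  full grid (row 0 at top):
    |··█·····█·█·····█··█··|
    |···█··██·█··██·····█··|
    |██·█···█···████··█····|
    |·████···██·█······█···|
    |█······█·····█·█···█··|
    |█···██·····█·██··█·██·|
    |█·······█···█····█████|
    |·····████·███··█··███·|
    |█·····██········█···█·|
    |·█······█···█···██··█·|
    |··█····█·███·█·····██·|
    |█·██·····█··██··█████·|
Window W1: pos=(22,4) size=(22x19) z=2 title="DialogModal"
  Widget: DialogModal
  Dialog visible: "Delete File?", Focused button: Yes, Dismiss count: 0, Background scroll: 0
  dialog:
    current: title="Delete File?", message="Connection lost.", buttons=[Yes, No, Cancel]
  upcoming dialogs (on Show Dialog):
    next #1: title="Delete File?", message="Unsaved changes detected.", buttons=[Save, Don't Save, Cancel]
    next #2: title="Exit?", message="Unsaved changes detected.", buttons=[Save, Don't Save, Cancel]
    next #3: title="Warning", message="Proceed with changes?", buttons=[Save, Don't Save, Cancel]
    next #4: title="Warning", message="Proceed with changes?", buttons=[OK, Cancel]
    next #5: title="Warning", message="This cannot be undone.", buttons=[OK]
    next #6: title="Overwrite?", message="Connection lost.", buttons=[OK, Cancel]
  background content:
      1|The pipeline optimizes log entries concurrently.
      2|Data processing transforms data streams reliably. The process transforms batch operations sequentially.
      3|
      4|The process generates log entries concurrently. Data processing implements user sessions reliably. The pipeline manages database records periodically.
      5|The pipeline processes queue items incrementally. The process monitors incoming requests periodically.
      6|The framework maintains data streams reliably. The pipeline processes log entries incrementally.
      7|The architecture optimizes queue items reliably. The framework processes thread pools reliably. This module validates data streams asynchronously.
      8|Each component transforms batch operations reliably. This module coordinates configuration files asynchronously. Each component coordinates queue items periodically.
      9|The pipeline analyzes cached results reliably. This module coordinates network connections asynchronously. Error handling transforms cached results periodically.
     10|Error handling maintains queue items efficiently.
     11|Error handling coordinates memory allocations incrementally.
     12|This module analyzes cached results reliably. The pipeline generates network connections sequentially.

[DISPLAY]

            ┠────────────────────┨       
            ┃The pipeline optimiz┃       
         ┏━━┃Data processing tran┃━━━━━━━
         ┃ G┃                    ┃       
         ┠──┃The process generate┃───────
         ┃Ge┃The pipeline process┃       
         ┃··┃Th┌──────────────┐ta┃       
         ┃··┃Th│ Delete File? │pt┃       
         ┃██┃Ea│Connection los│ns┃       
         ┃·█┃Th│[Yes]  No   Ca│ze┃       
         ┃█·┃Er└──────────────┘nt┃       
         ┃█·┃Error handling coord┃       
         ┃█·┃This module analyzes┃       
         ┃··┃                    ┃       
         ┃█·┃                    ┃       
         ┃·█┃                    ┃       
         ┃··┗━━━━━━━━━━━━━━━━━━━━┛       
         ┗━━━━━━━━━━━━━━━━━━━━━━━━━━━━━━━
                                         
                                         
                                         


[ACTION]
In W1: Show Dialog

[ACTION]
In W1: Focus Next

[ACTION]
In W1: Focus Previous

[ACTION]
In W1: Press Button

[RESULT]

            ┠────────────────────┨       
            ┃The pipeline optimiz┃       
         ┏━━┃Data processing tran┃━━━━━━━
         ┃ G┃                    ┃       
         ┠──┃The process generate┃───────
         ┃Ge┃The pipeline process┃       
         ┃··┃The framework mainta┃       
         ┃··┃The architecture opt┃       
         ┃██┃Each component trans┃       
         ┃·█┃The pipeline analyze┃       
         ┃█·┃Error handling maint┃       
         ┃█·┃Error handling coord┃       
         ┃█·┃This module analyzes┃       
         ┃··┃                    ┃       
         ┃█·┃                    ┃       
         ┃·█┃                    ┃       
         ┃··┗━━━━━━━━━━━━━━━━━━━━┛       
         ┗━━━━━━━━━━━━━━━━━━━━━━━━━━━━━━━
                                         
                                         
                                         


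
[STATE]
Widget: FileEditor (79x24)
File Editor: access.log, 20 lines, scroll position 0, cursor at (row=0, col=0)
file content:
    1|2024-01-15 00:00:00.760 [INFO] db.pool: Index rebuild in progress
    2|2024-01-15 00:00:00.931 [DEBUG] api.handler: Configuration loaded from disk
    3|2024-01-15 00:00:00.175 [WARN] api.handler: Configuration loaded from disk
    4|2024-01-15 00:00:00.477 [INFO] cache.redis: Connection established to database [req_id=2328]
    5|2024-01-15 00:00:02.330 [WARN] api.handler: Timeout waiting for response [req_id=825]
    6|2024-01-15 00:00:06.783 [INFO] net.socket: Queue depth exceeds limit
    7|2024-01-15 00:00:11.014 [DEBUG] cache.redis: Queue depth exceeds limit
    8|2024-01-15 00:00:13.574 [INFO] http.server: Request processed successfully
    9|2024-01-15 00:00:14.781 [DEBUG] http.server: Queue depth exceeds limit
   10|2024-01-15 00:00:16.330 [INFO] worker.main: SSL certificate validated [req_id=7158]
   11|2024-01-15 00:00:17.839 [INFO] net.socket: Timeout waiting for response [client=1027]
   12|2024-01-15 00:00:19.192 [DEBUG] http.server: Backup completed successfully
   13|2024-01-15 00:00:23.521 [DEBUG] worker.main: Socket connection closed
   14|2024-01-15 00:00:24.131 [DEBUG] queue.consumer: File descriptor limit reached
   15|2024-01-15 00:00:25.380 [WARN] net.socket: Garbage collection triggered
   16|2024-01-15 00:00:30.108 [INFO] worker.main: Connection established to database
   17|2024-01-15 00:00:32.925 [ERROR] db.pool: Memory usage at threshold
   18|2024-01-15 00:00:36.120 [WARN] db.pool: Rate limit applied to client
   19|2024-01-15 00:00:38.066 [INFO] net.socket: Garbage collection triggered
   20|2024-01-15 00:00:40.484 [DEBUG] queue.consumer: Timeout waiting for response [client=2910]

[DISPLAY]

█024-01-15 00:00:00.760 [INFO] db.pool: Index rebuild in progress             ▲
2024-01-15 00:00:00.931 [DEBUG] api.handler: Configuration loaded from disk   █
2024-01-15 00:00:00.175 [WARN] api.handler: Configuration loaded from disk    ░
2024-01-15 00:00:00.477 [INFO] cache.redis: Connection established to database░
2024-01-15 00:00:02.330 [WARN] api.handler: Timeout waiting for response [req_░
2024-01-15 00:00:06.783 [INFO] net.socket: Queue depth exceeds limit          ░
2024-01-15 00:00:11.014 [DEBUG] cache.redis: Queue depth exceeds limit        ░
2024-01-15 00:00:13.574 [INFO] http.server: Request processed successfully    ░
2024-01-15 00:00:14.781 [DEBUG] http.server: Queue depth exceeds limit        ░
2024-01-15 00:00:16.330 [INFO] worker.main: SSL certificate validated [req_id=░
2024-01-15 00:00:17.839 [INFO] net.socket: Timeout waiting for response [clien░
2024-01-15 00:00:19.192 [DEBUG] http.server: Backup completed successfully    ░
2024-01-15 00:00:23.521 [DEBUG] worker.main: Socket connection closed         ░
2024-01-15 00:00:24.131 [DEBUG] queue.consumer: File descriptor limit reached ░
2024-01-15 00:00:25.380 [WARN] net.socket: Garbage collection triggered       ░
2024-01-15 00:00:30.108 [INFO] worker.main: Connection established to database░
2024-01-15 00:00:32.925 [ERROR] db.pool: Memory usage at threshold            ░
2024-01-15 00:00:36.120 [WARN] db.pool: Rate limit applied to client          ░
2024-01-15 00:00:38.066 [INFO] net.socket: Garbage collection triggered       ░
2024-01-15 00:00:40.484 [DEBUG] queue.consumer: Timeout waiting for response [░
                                                                              ░
                                                                              ░
                                                                              ░
                                                                              ▼


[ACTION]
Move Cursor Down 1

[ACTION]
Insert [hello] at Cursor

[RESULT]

2024-01-15 00:00:00.760 [INFO] db.pool: Index rebuild in progress             ▲
hello█024-01-15 00:00:00.931 [DEBUG] api.handler: Configuration loaded from di█
2024-01-15 00:00:00.175 [WARN] api.handler: Configuration loaded from disk    ░
2024-01-15 00:00:00.477 [INFO] cache.redis: Connection established to database░
2024-01-15 00:00:02.330 [WARN] api.handler: Timeout waiting for response [req_░
2024-01-15 00:00:06.783 [INFO] net.socket: Queue depth exceeds limit          ░
2024-01-15 00:00:11.014 [DEBUG] cache.redis: Queue depth exceeds limit        ░
2024-01-15 00:00:13.574 [INFO] http.server: Request processed successfully    ░
2024-01-15 00:00:14.781 [DEBUG] http.server: Queue depth exceeds limit        ░
2024-01-15 00:00:16.330 [INFO] worker.main: SSL certificate validated [req_id=░
2024-01-15 00:00:17.839 [INFO] net.socket: Timeout waiting for response [clien░
2024-01-15 00:00:19.192 [DEBUG] http.server: Backup completed successfully    ░
2024-01-15 00:00:23.521 [DEBUG] worker.main: Socket connection closed         ░
2024-01-15 00:00:24.131 [DEBUG] queue.consumer: File descriptor limit reached ░
2024-01-15 00:00:25.380 [WARN] net.socket: Garbage collection triggered       ░
2024-01-15 00:00:30.108 [INFO] worker.main: Connection established to database░
2024-01-15 00:00:32.925 [ERROR] db.pool: Memory usage at threshold            ░
2024-01-15 00:00:36.120 [WARN] db.pool: Rate limit applied to client          ░
2024-01-15 00:00:38.066 [INFO] net.socket: Garbage collection triggered       ░
2024-01-15 00:00:40.484 [DEBUG] queue.consumer: Timeout waiting for response [░
                                                                              ░
                                                                              ░
                                                                              ░
                                                                              ▼


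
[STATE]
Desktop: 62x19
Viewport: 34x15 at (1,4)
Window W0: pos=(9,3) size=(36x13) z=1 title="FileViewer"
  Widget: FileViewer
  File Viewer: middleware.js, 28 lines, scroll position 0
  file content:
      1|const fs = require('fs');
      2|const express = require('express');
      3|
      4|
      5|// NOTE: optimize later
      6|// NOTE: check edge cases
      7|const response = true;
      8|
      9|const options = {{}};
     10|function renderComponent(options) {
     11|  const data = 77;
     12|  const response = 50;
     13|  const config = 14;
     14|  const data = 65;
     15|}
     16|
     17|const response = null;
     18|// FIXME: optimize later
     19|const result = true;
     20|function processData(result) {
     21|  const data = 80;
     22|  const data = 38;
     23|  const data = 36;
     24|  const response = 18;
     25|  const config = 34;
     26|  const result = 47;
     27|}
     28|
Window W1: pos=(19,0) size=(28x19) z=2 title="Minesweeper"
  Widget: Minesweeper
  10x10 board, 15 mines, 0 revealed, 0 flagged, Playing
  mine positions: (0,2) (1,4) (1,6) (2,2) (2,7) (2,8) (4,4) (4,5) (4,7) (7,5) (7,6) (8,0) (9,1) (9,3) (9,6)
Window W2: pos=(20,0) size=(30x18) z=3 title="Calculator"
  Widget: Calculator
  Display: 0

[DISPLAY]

        ┃ FileView┃┃┌───┬───┬───┬─
        ┠─────────┃┃│ 7 │ 8 │ 9 │ 
        ┃const fs ┃┃├───┼───┼───┼─
        ┃const exp┃┃│ 4 │ 5 │ 6 │ 
        ┃         ┃┃├───┼───┼───┼─
        ┃         ┃┃│ 1 │ 2 │ 3 │ 
        ┃// NOTE: ┃┃├───┼───┼───┼─
        ┃// NOTE: ┃┃│ 0 │ . │ = │ 
        ┃const res┃┃├───┼───┼───┼─
        ┃         ┃┃│ C │ MC│ MR│ 
        ┃const opt┃┃└───┴───┴───┴─
        ┗━━━━━━━━━┃┃              
                  ┃┃              
                  ┃┗━━━━━━━━━━━━━━
                  ┗━━━━━━━━━━━━━━━


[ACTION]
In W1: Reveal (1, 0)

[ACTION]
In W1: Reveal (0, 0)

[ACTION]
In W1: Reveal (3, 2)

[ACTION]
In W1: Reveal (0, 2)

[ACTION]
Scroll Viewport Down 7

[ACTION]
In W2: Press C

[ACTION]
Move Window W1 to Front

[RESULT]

        ┃ FileView┃ 2■■✹■✹■■■     
        ┠─────────┃ 1✹■■■■✹✹■     
        ┃const fs ┃ 112■■■■■■     
        ┃const exp┃   1✹✹■✹■■     
        ┃         ┃   12■■■■■     
        ┃         ┃    1■■■■■     
        ┃// NOTE: ┃11  1✹✹■■■     
        ┃// NOTE: ┃✹2212■■■■■     
        ┃const res┃■✹■✹■■✹■■■     
        ┃         ┃               
        ┃const opt┃               
        ┗━━━━━━━━━┃               
                  ┃               
                  ┃               
                  ┗━━━━━━━━━━━━━━━


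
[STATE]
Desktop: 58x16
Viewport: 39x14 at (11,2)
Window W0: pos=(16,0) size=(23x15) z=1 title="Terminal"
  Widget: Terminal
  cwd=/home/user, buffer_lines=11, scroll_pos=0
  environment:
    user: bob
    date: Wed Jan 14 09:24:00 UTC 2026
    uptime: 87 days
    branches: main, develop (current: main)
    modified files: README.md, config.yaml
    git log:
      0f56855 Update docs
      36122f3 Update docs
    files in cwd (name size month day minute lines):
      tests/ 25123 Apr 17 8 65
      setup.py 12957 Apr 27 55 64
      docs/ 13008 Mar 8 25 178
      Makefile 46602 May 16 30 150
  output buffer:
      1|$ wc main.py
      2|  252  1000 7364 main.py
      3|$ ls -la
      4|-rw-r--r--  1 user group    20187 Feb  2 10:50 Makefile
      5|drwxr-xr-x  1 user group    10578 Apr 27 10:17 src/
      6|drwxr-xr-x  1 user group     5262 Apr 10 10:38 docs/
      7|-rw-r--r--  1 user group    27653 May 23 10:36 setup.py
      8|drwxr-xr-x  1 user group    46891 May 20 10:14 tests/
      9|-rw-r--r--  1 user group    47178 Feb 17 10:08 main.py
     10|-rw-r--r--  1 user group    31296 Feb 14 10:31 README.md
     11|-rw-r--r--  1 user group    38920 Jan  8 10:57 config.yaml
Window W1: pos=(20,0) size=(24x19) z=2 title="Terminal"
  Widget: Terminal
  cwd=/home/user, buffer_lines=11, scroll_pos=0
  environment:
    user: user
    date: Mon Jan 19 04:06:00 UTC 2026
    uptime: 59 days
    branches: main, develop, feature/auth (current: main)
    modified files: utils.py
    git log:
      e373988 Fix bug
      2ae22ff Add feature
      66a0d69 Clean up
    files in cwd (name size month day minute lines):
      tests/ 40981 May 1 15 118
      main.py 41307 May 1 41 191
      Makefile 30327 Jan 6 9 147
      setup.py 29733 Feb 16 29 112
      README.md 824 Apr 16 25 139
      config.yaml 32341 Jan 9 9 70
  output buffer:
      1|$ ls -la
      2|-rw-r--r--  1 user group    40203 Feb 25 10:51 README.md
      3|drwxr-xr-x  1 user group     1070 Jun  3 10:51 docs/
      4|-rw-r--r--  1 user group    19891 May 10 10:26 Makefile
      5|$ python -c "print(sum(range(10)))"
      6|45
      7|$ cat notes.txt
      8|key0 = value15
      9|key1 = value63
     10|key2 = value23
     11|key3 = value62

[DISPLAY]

     ┠───┠──────────────────────┨      
     ┃$ w┃$ ls -la              ┃      
     ┃  2┃-rw-r--r--  1 user gro┃      
     ┃$ l┃drwxr-xr-x  1 user gro┃      
     ┃-rw┃-rw-r--r--  1 user gro┃      
     ┃drw┃$ python -c "print(sum┃      
     ┃drw┃45                    ┃      
     ┃-rw┃$ cat notes.txt       ┃      
     ┃drw┃key0 = value15        ┃      
     ┃-rw┃key1 = value63        ┃      
     ┃-rw┃key2 = value23        ┃      
     ┃-rw┃key3 = value62        ┃      
     ┗━━━┃$ █                   ┃      
         ┃                      ┃      


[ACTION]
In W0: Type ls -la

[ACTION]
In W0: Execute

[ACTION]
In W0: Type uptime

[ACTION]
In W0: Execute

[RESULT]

     ┠───┠──────────────────────┨      
     ┃-rw┃$ ls -la              ┃      
     ┃-rw┃-rw-r--r--  1 user gro┃      
     ┃-rw┃drwxr-xr-x  1 user gro┃      
     ┃$ l┃-rw-r--r--  1 user gro┃      
     ┃drw┃$ python -c "print(sum┃      
     ┃-rw┃45                    ┃      
     ┃drw┃$ cat notes.txt       ┃      
     ┃-rw┃key0 = value15        ┃      
     ┃$ u┃key1 = value63        ┃      
     ┃ 10┃key2 = value23        ┃      
     ┃$ █┃key3 = value62        ┃      
     ┗━━━┃$ █                   ┃      
         ┃                      ┃      


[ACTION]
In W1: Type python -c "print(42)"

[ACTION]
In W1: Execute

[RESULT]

     ┠───┠──────────────────────┨      
     ┃-rw┃$ ls -la              ┃      
     ┃-rw┃-rw-r--r--  1 user gro┃      
     ┃-rw┃drwxr-xr-x  1 user gro┃      
     ┃$ l┃-rw-r--r--  1 user gro┃      
     ┃drw┃$ python -c "print(sum┃      
     ┃-rw┃45                    ┃      
     ┃drw┃$ cat notes.txt       ┃      
     ┃-rw┃key0 = value15        ┃      
     ┃$ u┃key1 = value63        ┃      
     ┃ 10┃key2 = value23        ┃      
     ┃$ █┃key3 = value62        ┃      
     ┗━━━┃$ python -c "print(42)┃      
         ┃42                    ┃      


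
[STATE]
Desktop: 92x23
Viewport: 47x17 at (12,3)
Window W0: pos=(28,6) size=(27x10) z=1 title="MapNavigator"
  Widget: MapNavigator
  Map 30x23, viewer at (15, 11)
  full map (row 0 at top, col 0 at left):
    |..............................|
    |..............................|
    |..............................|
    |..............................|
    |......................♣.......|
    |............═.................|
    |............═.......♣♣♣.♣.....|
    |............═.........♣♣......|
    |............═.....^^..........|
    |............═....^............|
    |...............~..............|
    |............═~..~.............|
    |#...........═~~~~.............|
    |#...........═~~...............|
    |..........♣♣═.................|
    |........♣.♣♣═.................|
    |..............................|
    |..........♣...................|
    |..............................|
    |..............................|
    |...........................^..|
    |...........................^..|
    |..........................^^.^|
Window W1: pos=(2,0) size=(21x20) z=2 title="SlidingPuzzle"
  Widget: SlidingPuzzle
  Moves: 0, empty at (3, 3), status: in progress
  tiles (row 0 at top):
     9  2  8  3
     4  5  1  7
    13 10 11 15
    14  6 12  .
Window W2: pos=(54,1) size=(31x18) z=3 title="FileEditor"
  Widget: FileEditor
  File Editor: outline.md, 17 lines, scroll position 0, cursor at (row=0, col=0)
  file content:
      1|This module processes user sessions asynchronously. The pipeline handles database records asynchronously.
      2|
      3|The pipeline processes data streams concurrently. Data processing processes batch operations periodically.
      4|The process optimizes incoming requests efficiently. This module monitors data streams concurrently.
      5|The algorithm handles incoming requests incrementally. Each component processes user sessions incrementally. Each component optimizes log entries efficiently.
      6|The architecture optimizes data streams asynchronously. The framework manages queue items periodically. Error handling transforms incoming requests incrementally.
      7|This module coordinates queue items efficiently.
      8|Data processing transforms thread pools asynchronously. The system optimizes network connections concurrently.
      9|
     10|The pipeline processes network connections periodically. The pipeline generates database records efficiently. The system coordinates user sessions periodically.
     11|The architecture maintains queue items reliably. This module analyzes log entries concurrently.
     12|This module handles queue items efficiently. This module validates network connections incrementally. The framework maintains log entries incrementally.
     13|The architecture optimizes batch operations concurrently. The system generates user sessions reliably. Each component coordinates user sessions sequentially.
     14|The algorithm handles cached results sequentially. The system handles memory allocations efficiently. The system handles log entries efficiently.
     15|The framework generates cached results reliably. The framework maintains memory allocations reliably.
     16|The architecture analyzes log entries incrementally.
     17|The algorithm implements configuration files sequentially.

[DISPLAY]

─┬────┬───┃                               ┠────
 │  8 │  3┃                               ┃█his
─┼────┼───┃                               ┃    
 │  1 │  7┃     ┏━━━━━━━━━━━━━━━━━━━━━━━━━┃The 
─┼────┼───┃     ┃ MapNavigator            ┃The 
 │ 11 │ 15┃     ┠─────────────────────────┃The 
─┼────┼───┃     ┃.........═.....^^........┃The 
 │ 12 │   ┃     ┃.........═....^..........┃This
─┴────┴───┃     ┃............~............┃Data
          ┃     ┃.........═~.@~...........┃    
          ┃     ┃.........═~~~~...........┃The 
          ┃     ┃.........═~~.............┃The 
          ┃     ┗━━━━━━━━━━━━━━━━━━━━━━━━━┃This
          ┃                               ┃The 
          ┃                               ┃The 
          ┃                               ┗━━━━
━━━━━━━━━━┛                                    


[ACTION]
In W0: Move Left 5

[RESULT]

─┬────┬───┃                               ┠────
 │  8 │  3┃                               ┃█his
─┼────┼───┃                               ┃    
 │  1 │  7┃     ┏━━━━━━━━━━━━━━━━━━━━━━━━━┃The 
─┼────┼───┃     ┃ MapNavigator            ┃The 
 │ 11 │ 15┃     ┠─────────────────────────┃The 
─┼────┼───┃     ┃  ............═.....^^...┃The 
 │ 12 │   ┃     ┃  ............═....^.....┃This
─┴────┴───┃     ┃  ...............~.......┃Data
          ┃     ┃  ..........@.═~..~......┃    
          ┃     ┃  #...........═~~~~......┃The 
          ┃     ┃  #...........═~~........┃The 
          ┃     ┗━━━━━━━━━━━━━━━━━━━━━━━━━┃This
          ┃                               ┃The 
          ┃                               ┃The 
          ┃                               ┗━━━━
━━━━━━━━━━┛                                    


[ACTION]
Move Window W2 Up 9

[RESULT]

─┬────┬───┃                               ┃█his
 │  8 │  3┃                               ┃    
─┼────┼───┃                               ┃The 
 │  1 │  7┃     ┏━━━━━━━━━━━━━━━━━━━━━━━━━┃The 
─┼────┼───┃     ┃ MapNavigator            ┃The 
 │ 11 │ 15┃     ┠─────────────────────────┃The 
─┼────┼───┃     ┃  ............═.....^^...┃This
 │ 12 │   ┃     ┃  ............═....^.....┃Data
─┴────┴───┃     ┃  ...............~.......┃    
          ┃     ┃  ..........@.═~..~......┃The 
          ┃     ┃  #...........═~~~~......┃The 
          ┃     ┃  #...........═~~........┃This
          ┃     ┗━━━━━━━━━━━━━━━━━━━━━━━━━┃The 
          ┃                               ┃The 
          ┃                               ┗━━━━
          ┃                                    
━━━━━━━━━━┛                                    


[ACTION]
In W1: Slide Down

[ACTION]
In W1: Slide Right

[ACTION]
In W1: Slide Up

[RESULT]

─┬────┬───┃                               ┃█his
 │  8 │  3┃                               ┃    
─┼────┼───┃                               ┃The 
 │  1 │  7┃     ┏━━━━━━━━━━━━━━━━━━━━━━━━━┃The 
─┼────┼───┃     ┃ MapNavigator            ┃The 
 │ 12 │ 11┃     ┠─────────────────────────┃The 
─┼────┼───┃     ┃  ............═.....^^...┃This
 │    │ 15┃     ┃  ............═....^.....┃Data
─┴────┴───┃     ┃  ...............~.......┃    
          ┃     ┃  ..........@.═~..~......┃The 
          ┃     ┃  #...........═~~~~......┃The 
          ┃     ┃  #...........═~~........┃This
          ┃     ┗━━━━━━━━━━━━━━━━━━━━━━━━━┃The 
          ┃                               ┃The 
          ┃                               ┗━━━━
          ┃                                    
━━━━━━━━━━┛                                    


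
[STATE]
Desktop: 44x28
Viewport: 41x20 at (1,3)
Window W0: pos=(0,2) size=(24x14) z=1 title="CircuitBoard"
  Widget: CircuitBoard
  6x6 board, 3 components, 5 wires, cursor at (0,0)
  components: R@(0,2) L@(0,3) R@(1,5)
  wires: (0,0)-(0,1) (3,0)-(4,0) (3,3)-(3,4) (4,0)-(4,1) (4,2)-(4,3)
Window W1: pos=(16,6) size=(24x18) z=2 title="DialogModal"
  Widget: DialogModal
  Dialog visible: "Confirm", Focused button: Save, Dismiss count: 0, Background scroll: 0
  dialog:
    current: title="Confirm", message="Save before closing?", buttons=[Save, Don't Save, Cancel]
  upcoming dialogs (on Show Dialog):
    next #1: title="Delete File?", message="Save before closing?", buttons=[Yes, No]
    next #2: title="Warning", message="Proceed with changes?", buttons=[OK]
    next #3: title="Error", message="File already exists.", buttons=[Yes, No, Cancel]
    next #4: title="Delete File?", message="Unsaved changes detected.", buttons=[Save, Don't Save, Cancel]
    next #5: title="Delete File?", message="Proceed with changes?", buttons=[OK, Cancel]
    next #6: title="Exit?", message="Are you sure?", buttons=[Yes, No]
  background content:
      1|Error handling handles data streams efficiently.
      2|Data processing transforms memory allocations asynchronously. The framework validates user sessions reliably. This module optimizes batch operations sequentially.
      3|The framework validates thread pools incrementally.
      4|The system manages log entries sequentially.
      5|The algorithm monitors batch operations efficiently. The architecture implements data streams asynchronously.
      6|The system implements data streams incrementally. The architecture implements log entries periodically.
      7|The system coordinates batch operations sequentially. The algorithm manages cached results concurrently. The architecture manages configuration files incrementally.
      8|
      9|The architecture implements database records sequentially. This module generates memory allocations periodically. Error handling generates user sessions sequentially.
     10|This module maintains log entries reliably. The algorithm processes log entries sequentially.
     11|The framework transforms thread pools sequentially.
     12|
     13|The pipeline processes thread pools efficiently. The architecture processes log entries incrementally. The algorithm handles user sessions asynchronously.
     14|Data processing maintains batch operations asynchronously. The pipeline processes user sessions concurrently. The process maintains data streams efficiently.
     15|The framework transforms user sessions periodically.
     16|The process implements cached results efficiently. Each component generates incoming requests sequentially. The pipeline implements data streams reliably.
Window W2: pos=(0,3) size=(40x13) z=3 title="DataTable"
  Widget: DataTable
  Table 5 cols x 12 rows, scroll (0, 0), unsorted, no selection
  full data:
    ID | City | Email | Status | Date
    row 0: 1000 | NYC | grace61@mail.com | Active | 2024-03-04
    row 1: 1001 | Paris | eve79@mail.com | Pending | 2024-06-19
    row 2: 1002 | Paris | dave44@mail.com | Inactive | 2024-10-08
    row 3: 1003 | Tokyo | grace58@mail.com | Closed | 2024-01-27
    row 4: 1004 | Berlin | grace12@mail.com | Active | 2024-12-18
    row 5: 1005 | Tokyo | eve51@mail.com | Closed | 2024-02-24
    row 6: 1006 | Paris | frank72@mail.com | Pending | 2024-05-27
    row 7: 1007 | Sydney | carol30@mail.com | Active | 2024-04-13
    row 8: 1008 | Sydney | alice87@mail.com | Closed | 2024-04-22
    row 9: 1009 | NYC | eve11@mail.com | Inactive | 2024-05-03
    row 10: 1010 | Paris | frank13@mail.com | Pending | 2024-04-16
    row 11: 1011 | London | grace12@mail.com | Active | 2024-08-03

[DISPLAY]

━━━━━━━━━━━━━━━━━━━━━━━━━━━━━━━━━━━━━━┓  
 DataTable                            ┃  
──────────────────────────────────────┨  
ID  │City  │Email           │Status  │┃  
────┼──────┼────────────────┼────────┼┃  
1000│NYC   │grace61@mail.com│Active  │┃  
1001│Paris │eve79@mail.com  │Pending │┃  
1002│Paris │dave44@mail.com │Inactive│┃  
1003│Tokyo │grace58@mail.com│Closed  │┃  
1004│Berlin│grace12@mail.com│Active  │┃  
1005│Tokyo │eve51@mail.com  │Closed  │┃  
1006│Paris │frank72@mail.com│Pending │┃  
━━━━━━━━━━━━━━━━━━━━━━━━━━━━━━━━━━━━━━┛  
               ┃  │[Save]  Don't Sa│  ┃  
               ┃Th└────────────────┘le┃  
               ┃This module maintains ┃  
               ┃The framework transfor┃  
               ┃                      ┃  
               ┃The pipeline processes┃  
               ┃Data processing mainta┃  


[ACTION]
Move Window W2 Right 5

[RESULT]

 Ci┏━━━━━━━━━━━━━━━━━━━━━━━━━━━━━━━━━━━━━
───┃ DataTable                           
   ┠─────────────────────────────────────
0  ┃ID  │City  │Email           │Status  
   ┃────┼──────┼────────────────┼────────
1  ┃1000│NYC   │grace61@mail.com│Active  
   ┃1001│Paris │eve79@mail.com  │Pending 
2  ┃1002│Paris │dave44@mail.com │Inactive
   ┃1003│Tokyo │grace58@mail.com│Closed  
3  ┃1004│Berlin│grace12@mail.com│Active  
   ┃1005│Tokyo │eve51@mail.com  │Closed  
4  ┃1006│Paris │frank72@mail.com│Pending 
━━━┗━━━━━━━━━━━━━━━━━━━━━━━━━━━━━━━━━━━━━
               ┃  │[Save]  Don't Sa│  ┃  
               ┃Th└────────────────┘le┃  
               ┃This module maintains ┃  
               ┃The framework transfor┃  
               ┃                      ┃  
               ┃The pipeline processes┃  
               ┃Data processing mainta┃  


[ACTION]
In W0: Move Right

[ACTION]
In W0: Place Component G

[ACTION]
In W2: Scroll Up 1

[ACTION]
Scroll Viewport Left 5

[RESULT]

┃ Ci┏━━━━━━━━━━━━━━━━━━━━━━━━━━━━━━━━━━━━
┠───┃ DataTable                          
┃   ┠────────────────────────────────────
┃0  ┃ID  │City  │Email           │Status 
┃   ┃────┼──────┼────────────────┼───────
┃1  ┃1000│NYC   │grace61@mail.com│Active 
┃   ┃1001│Paris │eve79@mail.com  │Pending
┃2  ┃1002│Paris │dave44@mail.com │Inactiv
┃   ┃1003│Tokyo │grace58@mail.com│Closed 
┃3  ┃1004│Berlin│grace12@mail.com│Active 
┃   ┃1005│Tokyo │eve51@mail.com  │Closed 
┃4  ┃1006│Paris │frank72@mail.com│Pending
┗━━━┗━━━━━━━━━━━━━━━━━━━━━━━━━━━━━━━━━━━━
                ┃  │[Save]  Don't Sa│  ┃ 
                ┃Th└────────────────┘le┃ 
                ┃This module maintains ┃ 
                ┃The framework transfor┃ 
                ┃                      ┃ 
                ┃The pipeline processes┃ 
                ┃Data processing mainta┃ 
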